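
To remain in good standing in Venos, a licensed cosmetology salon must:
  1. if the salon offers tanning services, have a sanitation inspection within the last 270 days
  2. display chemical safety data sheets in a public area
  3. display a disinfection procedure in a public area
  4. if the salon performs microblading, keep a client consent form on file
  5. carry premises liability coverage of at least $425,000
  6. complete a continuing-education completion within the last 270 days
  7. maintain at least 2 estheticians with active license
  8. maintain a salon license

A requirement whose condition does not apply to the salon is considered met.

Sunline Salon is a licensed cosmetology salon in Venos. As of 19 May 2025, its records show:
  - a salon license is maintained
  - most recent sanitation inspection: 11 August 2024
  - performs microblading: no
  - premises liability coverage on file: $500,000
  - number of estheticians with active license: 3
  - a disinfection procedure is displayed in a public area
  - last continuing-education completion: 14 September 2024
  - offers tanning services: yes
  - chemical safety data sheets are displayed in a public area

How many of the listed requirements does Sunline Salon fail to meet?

1

1. condition 'offers tanning services' holds; sanitation inspection 281 days ago vs limit 270 → not met
2. chemical safety data sheets present → met
3. disinfection procedure present → met
4. condition 'performs microblading' does not hold → requirement n/a → met
5. premises liability coverage $500,000 ≥ $425,000 → met
6. continuing-education completion 247 days ago vs limit 270 → met
7. estheticians with active license 3 ≥ 2 → met
8. salon license present → met
Not met: 1 of 8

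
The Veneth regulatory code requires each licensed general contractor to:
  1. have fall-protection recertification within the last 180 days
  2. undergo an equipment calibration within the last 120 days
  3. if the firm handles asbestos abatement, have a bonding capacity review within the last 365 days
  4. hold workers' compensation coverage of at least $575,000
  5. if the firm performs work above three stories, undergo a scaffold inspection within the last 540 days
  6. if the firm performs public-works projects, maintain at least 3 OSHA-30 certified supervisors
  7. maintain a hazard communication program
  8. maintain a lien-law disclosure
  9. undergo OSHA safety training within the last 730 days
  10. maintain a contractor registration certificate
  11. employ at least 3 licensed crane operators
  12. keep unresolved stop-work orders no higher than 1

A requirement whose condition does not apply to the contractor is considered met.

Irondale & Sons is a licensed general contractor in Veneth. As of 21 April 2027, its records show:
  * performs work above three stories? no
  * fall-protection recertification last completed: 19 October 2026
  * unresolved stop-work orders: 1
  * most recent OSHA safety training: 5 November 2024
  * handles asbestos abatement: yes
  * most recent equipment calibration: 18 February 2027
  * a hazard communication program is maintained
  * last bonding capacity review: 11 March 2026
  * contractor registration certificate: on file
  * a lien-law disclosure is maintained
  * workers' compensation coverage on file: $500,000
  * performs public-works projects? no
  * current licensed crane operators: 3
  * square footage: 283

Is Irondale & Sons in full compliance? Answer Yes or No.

No

1. fall-protection recertification 184 days ago vs limit 180 → not met
2. equipment calibration 62 days ago vs limit 120 → met
3. condition 'handles asbestos abatement' holds; bonding capacity review 406 days ago vs limit 365 → not met
4. workers' compensation coverage $500,000 < $575,000 → not met
5. condition 'performs work above three stories' does not hold → requirement n/a → met
6. condition 'performs public-works projects' does not hold → requirement n/a → met
7. hazard communication program present → met
8. lien-law disclosure present → met
9. OSHA safety training 897 days ago vs limit 730 → not met
10. contractor registration certificate present → met
11. licensed crane operators 3 ≥ 3 → met
12. unresolved stop-work orders 1 ≤ 1 → met
Not met: 1, 3, 4, 9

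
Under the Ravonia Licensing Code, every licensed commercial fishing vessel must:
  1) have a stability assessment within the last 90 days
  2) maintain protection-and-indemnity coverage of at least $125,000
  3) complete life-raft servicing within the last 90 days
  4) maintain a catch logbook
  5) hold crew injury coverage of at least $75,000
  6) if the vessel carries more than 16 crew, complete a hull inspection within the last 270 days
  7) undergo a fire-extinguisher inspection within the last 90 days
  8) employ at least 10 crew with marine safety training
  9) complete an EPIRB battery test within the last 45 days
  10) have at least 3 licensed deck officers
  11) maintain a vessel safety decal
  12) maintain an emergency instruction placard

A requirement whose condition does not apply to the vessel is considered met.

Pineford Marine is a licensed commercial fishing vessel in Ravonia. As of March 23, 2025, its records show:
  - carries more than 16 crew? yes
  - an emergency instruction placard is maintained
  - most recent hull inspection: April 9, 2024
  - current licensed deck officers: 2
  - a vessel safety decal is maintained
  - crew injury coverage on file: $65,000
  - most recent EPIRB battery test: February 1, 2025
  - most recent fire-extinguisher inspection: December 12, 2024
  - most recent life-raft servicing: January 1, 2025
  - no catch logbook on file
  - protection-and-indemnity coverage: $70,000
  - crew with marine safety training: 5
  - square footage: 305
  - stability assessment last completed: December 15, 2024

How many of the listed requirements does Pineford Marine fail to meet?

9

1. stability assessment 98 days ago vs limit 90 → not met
2. protection-and-indemnity coverage $70,000 < $125,000 → not met
3. life-raft servicing 81 days ago vs limit 90 → met
4. catch logbook absent → not met
5. crew injury coverage $65,000 < $75,000 → not met
6. condition 'carries more than 16 crew' holds; hull inspection 348 days ago vs limit 270 → not met
7. fire-extinguisher inspection 101 days ago vs limit 90 → not met
8. crew with marine safety training 5 < 10 → not met
9. EPIRB battery test 50 days ago vs limit 45 → not met
10. licensed deck officers 2 < 3 → not met
11. vessel safety decal present → met
12. emergency instruction placard present → met
Not met: 9 of 12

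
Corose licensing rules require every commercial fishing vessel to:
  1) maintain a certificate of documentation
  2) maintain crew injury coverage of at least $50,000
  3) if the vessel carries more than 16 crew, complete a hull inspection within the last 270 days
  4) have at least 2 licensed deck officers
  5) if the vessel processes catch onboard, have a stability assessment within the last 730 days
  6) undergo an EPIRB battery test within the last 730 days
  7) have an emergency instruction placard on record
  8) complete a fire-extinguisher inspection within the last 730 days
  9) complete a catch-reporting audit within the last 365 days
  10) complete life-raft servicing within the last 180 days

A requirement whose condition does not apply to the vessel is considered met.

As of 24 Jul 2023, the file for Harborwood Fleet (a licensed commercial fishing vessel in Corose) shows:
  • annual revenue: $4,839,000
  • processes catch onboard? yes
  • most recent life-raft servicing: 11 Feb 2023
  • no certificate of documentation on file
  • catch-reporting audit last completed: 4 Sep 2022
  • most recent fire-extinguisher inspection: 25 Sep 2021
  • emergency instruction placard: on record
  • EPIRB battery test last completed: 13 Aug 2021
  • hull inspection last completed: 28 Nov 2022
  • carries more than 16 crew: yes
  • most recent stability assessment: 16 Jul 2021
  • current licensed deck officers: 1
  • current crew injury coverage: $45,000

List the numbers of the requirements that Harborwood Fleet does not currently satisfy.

1. certificate of documentation absent → not met
2. crew injury coverage $45,000 < $50,000 → not met
3. condition 'carries more than 16 crew' holds; hull inspection 238 days ago vs limit 270 → met
4. licensed deck officers 1 < 2 → not met
5. condition 'processes catch onboard' holds; stability assessment 738 days ago vs limit 730 → not met
6. EPIRB battery test 710 days ago vs limit 730 → met
7. emergency instruction placard present → met
8. fire-extinguisher inspection 667 days ago vs limit 730 → met
9. catch-reporting audit 323 days ago vs limit 365 → met
10. life-raft servicing 163 days ago vs limit 180 → met
Not met: 1, 2, 4, 5

1, 2, 4, 5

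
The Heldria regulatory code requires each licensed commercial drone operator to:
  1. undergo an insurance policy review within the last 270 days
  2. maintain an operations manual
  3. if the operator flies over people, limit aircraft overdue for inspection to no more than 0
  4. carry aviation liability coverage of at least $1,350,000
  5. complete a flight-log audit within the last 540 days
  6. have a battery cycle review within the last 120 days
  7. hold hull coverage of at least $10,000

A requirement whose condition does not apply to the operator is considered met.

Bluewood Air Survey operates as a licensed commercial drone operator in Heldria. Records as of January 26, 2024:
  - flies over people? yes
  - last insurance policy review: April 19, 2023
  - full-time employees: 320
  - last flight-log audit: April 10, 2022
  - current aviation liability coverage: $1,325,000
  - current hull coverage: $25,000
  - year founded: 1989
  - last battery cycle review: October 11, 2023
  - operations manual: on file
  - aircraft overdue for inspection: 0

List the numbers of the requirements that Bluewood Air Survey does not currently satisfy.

1. insurance policy review 282 days ago vs limit 270 → not met
2. operations manual present → met
3. condition 'flies over people' holds; aircraft overdue for inspection 0 ≤ 0 → met
4. aviation liability coverage $1,325,000 < $1,350,000 → not met
5. flight-log audit 656 days ago vs limit 540 → not met
6. battery cycle review 107 days ago vs limit 120 → met
7. hull coverage $25,000 ≥ $10,000 → met
Not met: 1, 4, 5

1, 4, 5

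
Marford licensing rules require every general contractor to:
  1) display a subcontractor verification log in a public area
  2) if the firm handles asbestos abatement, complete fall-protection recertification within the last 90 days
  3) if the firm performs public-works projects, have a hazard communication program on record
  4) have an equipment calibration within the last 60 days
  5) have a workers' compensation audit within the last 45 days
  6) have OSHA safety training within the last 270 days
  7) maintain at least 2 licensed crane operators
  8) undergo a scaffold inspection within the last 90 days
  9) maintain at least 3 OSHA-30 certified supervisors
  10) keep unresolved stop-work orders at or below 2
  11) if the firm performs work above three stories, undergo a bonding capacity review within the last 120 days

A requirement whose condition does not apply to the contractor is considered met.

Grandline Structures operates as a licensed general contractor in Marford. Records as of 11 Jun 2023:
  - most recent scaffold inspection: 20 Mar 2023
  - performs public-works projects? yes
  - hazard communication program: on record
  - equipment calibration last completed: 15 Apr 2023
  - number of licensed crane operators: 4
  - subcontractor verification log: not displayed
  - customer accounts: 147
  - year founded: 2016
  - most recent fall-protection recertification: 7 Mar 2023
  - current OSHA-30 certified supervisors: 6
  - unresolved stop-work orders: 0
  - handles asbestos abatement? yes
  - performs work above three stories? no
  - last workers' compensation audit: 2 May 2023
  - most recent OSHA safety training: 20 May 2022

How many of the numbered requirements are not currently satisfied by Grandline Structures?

1. subcontractor verification log absent → not met
2. condition 'handles asbestos abatement' holds; fall-protection recertification 96 days ago vs limit 90 → not met
3. condition 'performs public-works projects' holds; hazard communication program present → met
4. equipment calibration 57 days ago vs limit 60 → met
5. workers' compensation audit 40 days ago vs limit 45 → met
6. OSHA safety training 387 days ago vs limit 270 → not met
7. licensed crane operators 4 ≥ 2 → met
8. scaffold inspection 83 days ago vs limit 90 → met
9. OSHA-30 certified supervisors 6 ≥ 3 → met
10. unresolved stop-work orders 0 ≤ 2 → met
11. condition 'performs work above three stories' does not hold → requirement n/a → met
Not met: 3 of 11

3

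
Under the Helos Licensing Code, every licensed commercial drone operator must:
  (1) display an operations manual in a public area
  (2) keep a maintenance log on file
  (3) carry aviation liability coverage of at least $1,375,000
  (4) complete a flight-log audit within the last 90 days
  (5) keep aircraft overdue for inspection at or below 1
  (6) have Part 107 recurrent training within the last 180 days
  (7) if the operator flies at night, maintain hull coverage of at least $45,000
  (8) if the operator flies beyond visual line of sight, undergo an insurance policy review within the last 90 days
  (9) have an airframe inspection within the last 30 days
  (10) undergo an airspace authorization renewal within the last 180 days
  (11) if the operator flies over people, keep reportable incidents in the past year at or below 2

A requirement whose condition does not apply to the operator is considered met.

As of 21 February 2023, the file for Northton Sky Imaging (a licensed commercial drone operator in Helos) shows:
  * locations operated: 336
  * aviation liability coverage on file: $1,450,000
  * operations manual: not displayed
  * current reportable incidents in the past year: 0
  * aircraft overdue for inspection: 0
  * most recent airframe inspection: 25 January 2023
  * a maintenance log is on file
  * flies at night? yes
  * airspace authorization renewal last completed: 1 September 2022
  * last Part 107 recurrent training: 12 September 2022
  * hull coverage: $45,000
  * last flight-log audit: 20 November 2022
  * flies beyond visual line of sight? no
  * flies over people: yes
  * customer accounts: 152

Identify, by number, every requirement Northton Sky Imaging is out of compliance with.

1. operations manual absent → not met
2. maintenance log present → met
3. aviation liability coverage $1,450,000 ≥ $1,375,000 → met
4. flight-log audit 93 days ago vs limit 90 → not met
5. aircraft overdue for inspection 0 ≤ 1 → met
6. Part 107 recurrent training 162 days ago vs limit 180 → met
7. condition 'flies at night' holds; hull coverage $45,000 ≥ $45,000 → met
8. condition 'flies beyond visual line of sight' does not hold → requirement n/a → met
9. airframe inspection 27 days ago vs limit 30 → met
10. airspace authorization renewal 173 days ago vs limit 180 → met
11. condition 'flies over people' holds; reportable incidents in the past year 0 ≤ 2 → met
Not met: 1, 4

1, 4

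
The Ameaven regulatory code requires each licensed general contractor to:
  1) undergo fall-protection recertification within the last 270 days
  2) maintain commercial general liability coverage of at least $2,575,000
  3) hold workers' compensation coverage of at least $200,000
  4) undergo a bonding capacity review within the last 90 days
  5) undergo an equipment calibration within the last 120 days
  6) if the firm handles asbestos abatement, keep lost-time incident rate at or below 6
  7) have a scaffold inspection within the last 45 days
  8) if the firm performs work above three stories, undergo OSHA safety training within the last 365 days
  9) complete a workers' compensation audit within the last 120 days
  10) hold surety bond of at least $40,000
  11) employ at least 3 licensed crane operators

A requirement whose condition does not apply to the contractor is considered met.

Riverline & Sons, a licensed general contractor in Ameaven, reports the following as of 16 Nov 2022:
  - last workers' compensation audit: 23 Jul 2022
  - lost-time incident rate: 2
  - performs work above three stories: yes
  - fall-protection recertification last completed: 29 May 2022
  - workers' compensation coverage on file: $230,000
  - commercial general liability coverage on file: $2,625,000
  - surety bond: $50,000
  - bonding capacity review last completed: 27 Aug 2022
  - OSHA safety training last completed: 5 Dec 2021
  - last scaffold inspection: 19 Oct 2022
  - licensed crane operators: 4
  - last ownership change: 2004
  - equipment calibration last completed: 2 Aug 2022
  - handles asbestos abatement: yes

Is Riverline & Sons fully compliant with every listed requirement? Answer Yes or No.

1. fall-protection recertification 171 days ago vs limit 270 → met
2. commercial general liability coverage $2,625,000 ≥ $2,575,000 → met
3. workers' compensation coverage $230,000 ≥ $200,000 → met
4. bonding capacity review 81 days ago vs limit 90 → met
5. equipment calibration 106 days ago vs limit 120 → met
6. condition 'handles asbestos abatement' holds; lost-time incident rate 2 ≤ 6 → met
7. scaffold inspection 28 days ago vs limit 45 → met
8. condition 'performs work above three stories' holds; OSHA safety training 346 days ago vs limit 365 → met
9. workers' compensation audit 116 days ago vs limit 120 → met
10. surety bond $50,000 ≥ $40,000 → met
11. licensed crane operators 4 ≥ 3 → met
All met.

Yes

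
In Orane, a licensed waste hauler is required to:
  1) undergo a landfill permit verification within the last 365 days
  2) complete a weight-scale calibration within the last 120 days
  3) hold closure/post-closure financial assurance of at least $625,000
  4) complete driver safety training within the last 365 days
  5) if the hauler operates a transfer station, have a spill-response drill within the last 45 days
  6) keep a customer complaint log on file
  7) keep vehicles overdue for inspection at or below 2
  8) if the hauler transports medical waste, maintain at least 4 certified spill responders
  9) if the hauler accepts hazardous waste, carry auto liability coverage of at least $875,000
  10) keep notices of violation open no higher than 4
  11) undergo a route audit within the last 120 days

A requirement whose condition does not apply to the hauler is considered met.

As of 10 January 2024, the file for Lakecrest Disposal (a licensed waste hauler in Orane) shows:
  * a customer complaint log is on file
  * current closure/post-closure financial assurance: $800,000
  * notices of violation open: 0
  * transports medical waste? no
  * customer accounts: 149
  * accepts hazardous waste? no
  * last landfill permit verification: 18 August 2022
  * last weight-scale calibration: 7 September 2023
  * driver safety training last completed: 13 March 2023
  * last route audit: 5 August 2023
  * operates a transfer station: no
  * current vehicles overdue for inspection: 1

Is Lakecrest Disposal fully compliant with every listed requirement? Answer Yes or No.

1. landfill permit verification 510 days ago vs limit 365 → not met
2. weight-scale calibration 125 days ago vs limit 120 → not met
3. closure/post-closure financial assurance $800,000 ≥ $625,000 → met
4. driver safety training 303 days ago vs limit 365 → met
5. condition 'operates a transfer station' does not hold → requirement n/a → met
6. customer complaint log present → met
7. vehicles overdue for inspection 1 ≤ 2 → met
8. condition 'transports medical waste' does not hold → requirement n/a → met
9. condition 'accepts hazardous waste' does not hold → requirement n/a → met
10. notices of violation open 0 ≤ 4 → met
11. route audit 158 days ago vs limit 120 → not met
Not met: 1, 2, 11

No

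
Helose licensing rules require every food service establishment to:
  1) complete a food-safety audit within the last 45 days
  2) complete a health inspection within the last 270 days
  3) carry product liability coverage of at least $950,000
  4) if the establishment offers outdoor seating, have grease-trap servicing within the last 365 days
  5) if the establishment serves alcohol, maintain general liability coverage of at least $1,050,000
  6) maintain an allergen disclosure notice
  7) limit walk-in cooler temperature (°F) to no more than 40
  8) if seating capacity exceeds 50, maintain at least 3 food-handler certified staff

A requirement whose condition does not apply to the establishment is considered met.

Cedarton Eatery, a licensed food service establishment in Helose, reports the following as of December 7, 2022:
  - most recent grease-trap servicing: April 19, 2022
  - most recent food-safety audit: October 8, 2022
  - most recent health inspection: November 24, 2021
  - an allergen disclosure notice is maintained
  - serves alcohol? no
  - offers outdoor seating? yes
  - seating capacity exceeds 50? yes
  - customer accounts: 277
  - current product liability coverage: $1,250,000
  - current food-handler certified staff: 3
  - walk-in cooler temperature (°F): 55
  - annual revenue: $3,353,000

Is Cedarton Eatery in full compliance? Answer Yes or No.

No

1. food-safety audit 60 days ago vs limit 45 → not met
2. health inspection 378 days ago vs limit 270 → not met
3. product liability coverage $1,250,000 ≥ $950,000 → met
4. condition 'offers outdoor seating' holds; grease-trap servicing 232 days ago vs limit 365 → met
5. condition 'serves alcohol' does not hold → requirement n/a → met
6. allergen disclosure notice present → met
7. walk-in cooler temperature (°F) 55 > 40 → not met
8. condition 'seating capacity exceeds 50' holds; food-handler certified staff 3 ≥ 3 → met
Not met: 1, 2, 7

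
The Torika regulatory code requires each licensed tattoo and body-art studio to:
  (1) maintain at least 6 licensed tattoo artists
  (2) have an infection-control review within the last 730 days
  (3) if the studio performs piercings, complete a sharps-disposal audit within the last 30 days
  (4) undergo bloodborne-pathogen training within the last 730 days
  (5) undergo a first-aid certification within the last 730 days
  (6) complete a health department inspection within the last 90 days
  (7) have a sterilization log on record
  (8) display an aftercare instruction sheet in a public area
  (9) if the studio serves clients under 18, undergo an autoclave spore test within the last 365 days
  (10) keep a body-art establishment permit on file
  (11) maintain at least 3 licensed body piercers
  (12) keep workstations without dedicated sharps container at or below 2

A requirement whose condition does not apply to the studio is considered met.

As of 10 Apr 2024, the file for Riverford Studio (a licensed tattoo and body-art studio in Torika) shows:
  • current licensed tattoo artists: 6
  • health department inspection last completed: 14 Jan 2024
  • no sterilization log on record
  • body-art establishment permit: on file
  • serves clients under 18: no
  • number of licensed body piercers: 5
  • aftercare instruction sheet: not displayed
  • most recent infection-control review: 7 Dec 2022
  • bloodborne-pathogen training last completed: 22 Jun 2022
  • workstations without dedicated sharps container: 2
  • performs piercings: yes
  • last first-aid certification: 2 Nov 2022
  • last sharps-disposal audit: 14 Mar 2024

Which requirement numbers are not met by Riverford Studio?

1. licensed tattoo artists 6 ≥ 6 → met
2. infection-control review 490 days ago vs limit 730 → met
3. condition 'performs piercings' holds; sharps-disposal audit 27 days ago vs limit 30 → met
4. bloodborne-pathogen training 658 days ago vs limit 730 → met
5. first-aid certification 525 days ago vs limit 730 → met
6. health department inspection 87 days ago vs limit 90 → met
7. sterilization log absent → not met
8. aftercare instruction sheet absent → not met
9. condition 'serves clients under 18' does not hold → requirement n/a → met
10. body-art establishment permit present → met
11. licensed body piercers 5 ≥ 3 → met
12. workstations without dedicated sharps container 2 ≤ 2 → met
Not met: 7, 8

7, 8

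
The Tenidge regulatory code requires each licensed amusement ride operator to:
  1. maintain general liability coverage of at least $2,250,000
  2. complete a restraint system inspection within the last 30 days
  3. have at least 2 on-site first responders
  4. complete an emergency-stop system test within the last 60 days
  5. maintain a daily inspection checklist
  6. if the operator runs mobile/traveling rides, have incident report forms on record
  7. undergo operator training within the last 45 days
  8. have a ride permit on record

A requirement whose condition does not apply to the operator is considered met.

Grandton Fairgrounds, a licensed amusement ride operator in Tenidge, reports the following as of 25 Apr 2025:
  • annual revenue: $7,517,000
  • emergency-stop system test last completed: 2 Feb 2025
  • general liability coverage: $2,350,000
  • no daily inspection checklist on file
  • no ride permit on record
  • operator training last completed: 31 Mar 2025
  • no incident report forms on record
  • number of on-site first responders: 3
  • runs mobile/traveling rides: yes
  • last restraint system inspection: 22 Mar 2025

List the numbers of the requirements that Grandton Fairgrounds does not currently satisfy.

2, 4, 5, 6, 8

1. general liability coverage $2,350,000 ≥ $2,250,000 → met
2. restraint system inspection 34 days ago vs limit 30 → not met
3. on-site first responders 3 ≥ 2 → met
4. emergency-stop system test 82 days ago vs limit 60 → not met
5. daily inspection checklist absent → not met
6. condition 'runs mobile/traveling rides' holds; incident report forms absent → not met
7. operator training 25 days ago vs limit 45 → met
8. ride permit absent → not met
Not met: 2, 4, 5, 6, 8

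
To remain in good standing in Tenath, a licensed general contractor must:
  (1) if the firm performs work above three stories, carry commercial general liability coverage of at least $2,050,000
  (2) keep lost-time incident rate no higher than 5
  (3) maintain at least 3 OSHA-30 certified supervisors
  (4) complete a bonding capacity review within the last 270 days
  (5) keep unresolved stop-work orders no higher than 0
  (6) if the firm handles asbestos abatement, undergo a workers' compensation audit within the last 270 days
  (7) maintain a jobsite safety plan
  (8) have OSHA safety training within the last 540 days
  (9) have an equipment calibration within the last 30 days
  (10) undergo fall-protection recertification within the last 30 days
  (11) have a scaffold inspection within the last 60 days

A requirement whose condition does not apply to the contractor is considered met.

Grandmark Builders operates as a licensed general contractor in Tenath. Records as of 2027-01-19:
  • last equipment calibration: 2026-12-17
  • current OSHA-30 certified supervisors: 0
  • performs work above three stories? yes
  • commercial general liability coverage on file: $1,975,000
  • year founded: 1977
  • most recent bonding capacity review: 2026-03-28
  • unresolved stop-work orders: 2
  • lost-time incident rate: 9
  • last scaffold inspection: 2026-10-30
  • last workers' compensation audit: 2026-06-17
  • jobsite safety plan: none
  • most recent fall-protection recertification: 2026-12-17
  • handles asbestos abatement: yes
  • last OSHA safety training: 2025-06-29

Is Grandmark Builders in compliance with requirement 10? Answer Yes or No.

10. fall-protection recertification 33 days ago vs limit 30 → not met

No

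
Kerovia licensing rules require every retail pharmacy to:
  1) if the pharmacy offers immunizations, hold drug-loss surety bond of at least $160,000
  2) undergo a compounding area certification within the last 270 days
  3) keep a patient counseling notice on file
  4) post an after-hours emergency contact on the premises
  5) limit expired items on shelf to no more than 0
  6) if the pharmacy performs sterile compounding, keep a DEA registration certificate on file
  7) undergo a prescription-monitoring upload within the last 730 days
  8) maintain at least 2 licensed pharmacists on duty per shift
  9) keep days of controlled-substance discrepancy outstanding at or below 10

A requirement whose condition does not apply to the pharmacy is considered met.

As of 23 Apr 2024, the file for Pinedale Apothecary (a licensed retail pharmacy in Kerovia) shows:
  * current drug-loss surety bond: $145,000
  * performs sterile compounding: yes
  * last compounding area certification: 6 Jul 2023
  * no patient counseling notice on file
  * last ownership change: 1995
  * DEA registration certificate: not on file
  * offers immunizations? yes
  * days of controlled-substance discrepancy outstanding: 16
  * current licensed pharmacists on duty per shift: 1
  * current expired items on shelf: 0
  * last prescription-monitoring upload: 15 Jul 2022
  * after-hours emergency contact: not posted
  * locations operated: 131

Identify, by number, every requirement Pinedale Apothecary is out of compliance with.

1, 2, 3, 4, 6, 8, 9

1. condition 'offers immunizations' holds; drug-loss surety bond $145,000 < $160,000 → not met
2. compounding area certification 292 days ago vs limit 270 → not met
3. patient counseling notice absent → not met
4. after-hours emergency contact absent → not met
5. expired items on shelf 0 ≤ 0 → met
6. condition 'performs sterile compounding' holds; DEA registration certificate absent → not met
7. prescription-monitoring upload 648 days ago vs limit 730 → met
8. licensed pharmacists on duty per shift 1 < 2 → not met
9. days of controlled-substance discrepancy outstanding 16 > 10 → not met
Not met: 1, 2, 3, 4, 6, 8, 9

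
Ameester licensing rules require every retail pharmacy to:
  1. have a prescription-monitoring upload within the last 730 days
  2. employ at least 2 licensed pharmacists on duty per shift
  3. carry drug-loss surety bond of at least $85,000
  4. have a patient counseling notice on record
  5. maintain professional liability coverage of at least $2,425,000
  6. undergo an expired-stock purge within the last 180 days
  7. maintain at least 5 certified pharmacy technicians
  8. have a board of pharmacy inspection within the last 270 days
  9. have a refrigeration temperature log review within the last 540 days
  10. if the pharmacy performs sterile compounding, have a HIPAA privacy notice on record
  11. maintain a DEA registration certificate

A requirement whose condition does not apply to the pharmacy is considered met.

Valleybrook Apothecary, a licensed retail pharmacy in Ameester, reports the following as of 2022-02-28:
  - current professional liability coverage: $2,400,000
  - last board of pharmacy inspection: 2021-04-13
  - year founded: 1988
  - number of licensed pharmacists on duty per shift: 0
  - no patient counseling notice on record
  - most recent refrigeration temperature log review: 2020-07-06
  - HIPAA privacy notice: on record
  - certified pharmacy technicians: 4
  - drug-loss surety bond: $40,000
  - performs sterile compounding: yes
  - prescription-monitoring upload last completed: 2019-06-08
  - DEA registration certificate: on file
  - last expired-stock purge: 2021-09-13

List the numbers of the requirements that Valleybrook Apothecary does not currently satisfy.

1, 2, 3, 4, 5, 7, 8, 9

1. prescription-monitoring upload 996 days ago vs limit 730 → not met
2. licensed pharmacists on duty per shift 0 < 2 → not met
3. drug-loss surety bond $40,000 < $85,000 → not met
4. patient counseling notice absent → not met
5. professional liability coverage $2,400,000 < $2,425,000 → not met
6. expired-stock purge 168 days ago vs limit 180 → met
7. certified pharmacy technicians 4 < 5 → not met
8. board of pharmacy inspection 321 days ago vs limit 270 → not met
9. refrigeration temperature log review 602 days ago vs limit 540 → not met
10. condition 'performs sterile compounding' holds; HIPAA privacy notice present → met
11. DEA registration certificate present → met
Not met: 1, 2, 3, 4, 5, 7, 8, 9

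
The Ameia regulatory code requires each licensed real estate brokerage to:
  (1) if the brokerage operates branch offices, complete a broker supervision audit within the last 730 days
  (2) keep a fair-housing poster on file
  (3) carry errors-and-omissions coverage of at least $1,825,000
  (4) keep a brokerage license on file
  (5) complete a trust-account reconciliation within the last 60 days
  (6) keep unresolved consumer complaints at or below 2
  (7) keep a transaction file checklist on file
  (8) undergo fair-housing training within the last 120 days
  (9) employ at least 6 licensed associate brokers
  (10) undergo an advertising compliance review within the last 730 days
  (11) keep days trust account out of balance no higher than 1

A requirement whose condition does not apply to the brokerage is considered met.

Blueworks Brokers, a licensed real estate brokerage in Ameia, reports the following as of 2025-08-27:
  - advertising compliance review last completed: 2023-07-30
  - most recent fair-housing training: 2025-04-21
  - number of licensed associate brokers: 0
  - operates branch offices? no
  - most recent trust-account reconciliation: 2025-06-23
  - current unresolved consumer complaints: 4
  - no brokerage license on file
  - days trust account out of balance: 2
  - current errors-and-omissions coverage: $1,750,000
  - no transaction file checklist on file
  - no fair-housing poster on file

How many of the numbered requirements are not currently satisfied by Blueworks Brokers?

1. condition 'operates branch offices' does not hold → requirement n/a → met
2. fair-housing poster absent → not met
3. errors-and-omissions coverage $1,750,000 < $1,825,000 → not met
4. brokerage license absent → not met
5. trust-account reconciliation 65 days ago vs limit 60 → not met
6. unresolved consumer complaints 4 > 2 → not met
7. transaction file checklist absent → not met
8. fair-housing training 128 days ago vs limit 120 → not met
9. licensed associate brokers 0 < 6 → not met
10. advertising compliance review 759 days ago vs limit 730 → not met
11. days trust account out of balance 2 > 1 → not met
Not met: 10 of 11

10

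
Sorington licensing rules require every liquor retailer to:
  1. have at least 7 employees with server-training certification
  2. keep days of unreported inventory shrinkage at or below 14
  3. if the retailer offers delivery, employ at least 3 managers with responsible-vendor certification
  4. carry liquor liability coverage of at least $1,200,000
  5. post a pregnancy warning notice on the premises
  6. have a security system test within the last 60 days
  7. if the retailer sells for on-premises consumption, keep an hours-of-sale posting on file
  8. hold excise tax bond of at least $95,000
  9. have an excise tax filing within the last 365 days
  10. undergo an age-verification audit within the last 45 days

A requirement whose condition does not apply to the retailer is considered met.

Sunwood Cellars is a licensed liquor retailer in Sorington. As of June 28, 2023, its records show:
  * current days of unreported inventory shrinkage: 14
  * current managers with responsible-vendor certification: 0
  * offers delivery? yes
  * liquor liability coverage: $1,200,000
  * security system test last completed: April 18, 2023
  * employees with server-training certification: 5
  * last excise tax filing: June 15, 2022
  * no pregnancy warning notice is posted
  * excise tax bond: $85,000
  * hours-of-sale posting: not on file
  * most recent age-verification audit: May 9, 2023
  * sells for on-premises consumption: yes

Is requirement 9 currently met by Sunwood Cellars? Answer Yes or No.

9. excise tax filing 378 days ago vs limit 365 → not met

No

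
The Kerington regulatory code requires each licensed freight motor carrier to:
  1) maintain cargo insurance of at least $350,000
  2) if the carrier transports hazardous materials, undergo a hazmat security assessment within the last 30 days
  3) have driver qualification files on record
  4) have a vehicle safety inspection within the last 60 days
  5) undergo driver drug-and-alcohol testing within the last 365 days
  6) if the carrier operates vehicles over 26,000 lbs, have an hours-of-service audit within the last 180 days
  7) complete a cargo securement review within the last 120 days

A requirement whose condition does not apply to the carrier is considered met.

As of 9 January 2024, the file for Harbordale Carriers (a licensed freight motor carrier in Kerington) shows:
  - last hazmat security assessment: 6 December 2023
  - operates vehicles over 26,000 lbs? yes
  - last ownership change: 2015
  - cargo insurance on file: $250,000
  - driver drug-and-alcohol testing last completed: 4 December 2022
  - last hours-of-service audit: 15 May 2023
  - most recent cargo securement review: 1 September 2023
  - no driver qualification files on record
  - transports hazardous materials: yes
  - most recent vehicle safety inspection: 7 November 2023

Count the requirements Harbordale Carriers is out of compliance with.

7

1. cargo insurance $250,000 < $350,000 → not met
2. condition 'transports hazardous materials' holds; hazmat security assessment 34 days ago vs limit 30 → not met
3. driver qualification files absent → not met
4. vehicle safety inspection 63 days ago vs limit 60 → not met
5. driver drug-and-alcohol testing 401 days ago vs limit 365 → not met
6. condition 'operates vehicles over 26,000 lbs' holds; hours-of-service audit 239 days ago vs limit 180 → not met
7. cargo securement review 130 days ago vs limit 120 → not met
Not met: 7 of 7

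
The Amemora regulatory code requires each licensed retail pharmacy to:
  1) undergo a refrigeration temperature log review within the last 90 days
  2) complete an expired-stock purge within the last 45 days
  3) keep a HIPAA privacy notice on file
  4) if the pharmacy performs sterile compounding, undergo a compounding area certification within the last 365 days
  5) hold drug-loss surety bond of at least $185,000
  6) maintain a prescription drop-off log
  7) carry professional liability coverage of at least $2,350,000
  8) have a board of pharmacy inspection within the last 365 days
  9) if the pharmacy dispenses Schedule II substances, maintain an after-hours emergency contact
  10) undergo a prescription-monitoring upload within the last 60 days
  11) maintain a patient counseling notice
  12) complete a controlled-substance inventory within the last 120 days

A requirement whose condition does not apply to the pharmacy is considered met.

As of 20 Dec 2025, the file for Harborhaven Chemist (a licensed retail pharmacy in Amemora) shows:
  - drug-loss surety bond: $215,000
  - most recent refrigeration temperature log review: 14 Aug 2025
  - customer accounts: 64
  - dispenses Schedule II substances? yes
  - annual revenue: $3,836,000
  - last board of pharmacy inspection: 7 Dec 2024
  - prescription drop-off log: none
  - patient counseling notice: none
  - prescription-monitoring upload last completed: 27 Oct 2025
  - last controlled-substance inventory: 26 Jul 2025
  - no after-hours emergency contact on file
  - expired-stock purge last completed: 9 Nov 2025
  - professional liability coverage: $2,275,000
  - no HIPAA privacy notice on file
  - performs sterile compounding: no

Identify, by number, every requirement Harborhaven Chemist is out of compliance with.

1. refrigeration temperature log review 128 days ago vs limit 90 → not met
2. expired-stock purge 41 days ago vs limit 45 → met
3. HIPAA privacy notice absent → not met
4. condition 'performs sterile compounding' does not hold → requirement n/a → met
5. drug-loss surety bond $215,000 ≥ $185,000 → met
6. prescription drop-off log absent → not met
7. professional liability coverage $2,275,000 < $2,350,000 → not met
8. board of pharmacy inspection 378 days ago vs limit 365 → not met
9. condition 'dispenses Schedule II substances' holds; after-hours emergency contact absent → not met
10. prescription-monitoring upload 54 days ago vs limit 60 → met
11. patient counseling notice absent → not met
12. controlled-substance inventory 147 days ago vs limit 120 → not met
Not met: 1, 3, 6, 7, 8, 9, 11, 12

1, 3, 6, 7, 8, 9, 11, 12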